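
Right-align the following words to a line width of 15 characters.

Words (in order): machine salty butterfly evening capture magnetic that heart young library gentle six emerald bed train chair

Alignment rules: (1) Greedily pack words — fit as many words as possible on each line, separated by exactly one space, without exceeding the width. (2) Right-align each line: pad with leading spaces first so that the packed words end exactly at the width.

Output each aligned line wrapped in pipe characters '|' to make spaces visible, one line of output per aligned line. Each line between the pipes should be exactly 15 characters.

Answer: |  machine salty|
|      butterfly|
|evening capture|
|  magnetic that|
|    heart young|
| library gentle|
|six emerald bed|
|    train chair|

Derivation:
Line 1: ['machine', 'salty'] (min_width=13, slack=2)
Line 2: ['butterfly'] (min_width=9, slack=6)
Line 3: ['evening', 'capture'] (min_width=15, slack=0)
Line 4: ['magnetic', 'that'] (min_width=13, slack=2)
Line 5: ['heart', 'young'] (min_width=11, slack=4)
Line 6: ['library', 'gentle'] (min_width=14, slack=1)
Line 7: ['six', 'emerald', 'bed'] (min_width=15, slack=0)
Line 8: ['train', 'chair'] (min_width=11, slack=4)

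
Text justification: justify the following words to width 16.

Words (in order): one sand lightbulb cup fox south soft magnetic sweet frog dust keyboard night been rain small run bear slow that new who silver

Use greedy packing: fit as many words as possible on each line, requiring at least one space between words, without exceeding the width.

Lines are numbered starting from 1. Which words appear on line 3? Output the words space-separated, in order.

Answer: fox south soft

Derivation:
Line 1: ['one', 'sand'] (min_width=8, slack=8)
Line 2: ['lightbulb', 'cup'] (min_width=13, slack=3)
Line 3: ['fox', 'south', 'soft'] (min_width=14, slack=2)
Line 4: ['magnetic', 'sweet'] (min_width=14, slack=2)
Line 5: ['frog', 'dust'] (min_width=9, slack=7)
Line 6: ['keyboard', 'night'] (min_width=14, slack=2)
Line 7: ['been', 'rain', 'small'] (min_width=15, slack=1)
Line 8: ['run', 'bear', 'slow'] (min_width=13, slack=3)
Line 9: ['that', 'new', 'who'] (min_width=12, slack=4)
Line 10: ['silver'] (min_width=6, slack=10)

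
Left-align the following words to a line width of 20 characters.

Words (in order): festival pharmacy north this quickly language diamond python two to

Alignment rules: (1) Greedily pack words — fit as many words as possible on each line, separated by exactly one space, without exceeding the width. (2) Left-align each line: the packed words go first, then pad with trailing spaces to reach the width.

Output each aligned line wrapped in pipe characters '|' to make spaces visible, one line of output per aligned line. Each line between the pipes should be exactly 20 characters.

Line 1: ['festival', 'pharmacy'] (min_width=17, slack=3)
Line 2: ['north', 'this', 'quickly'] (min_width=18, slack=2)
Line 3: ['language', 'diamond'] (min_width=16, slack=4)
Line 4: ['python', 'two', 'to'] (min_width=13, slack=7)

Answer: |festival pharmacy   |
|north this quickly  |
|language diamond    |
|python two to       |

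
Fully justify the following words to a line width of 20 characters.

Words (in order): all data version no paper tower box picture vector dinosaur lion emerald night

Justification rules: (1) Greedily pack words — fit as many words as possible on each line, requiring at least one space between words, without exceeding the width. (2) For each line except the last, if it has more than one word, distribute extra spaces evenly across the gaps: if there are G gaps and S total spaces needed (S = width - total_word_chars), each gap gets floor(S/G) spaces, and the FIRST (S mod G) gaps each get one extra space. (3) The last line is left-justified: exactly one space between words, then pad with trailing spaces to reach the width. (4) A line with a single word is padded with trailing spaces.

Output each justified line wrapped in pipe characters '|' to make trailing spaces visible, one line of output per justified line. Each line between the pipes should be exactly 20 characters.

Answer: |all  data version no|
|paper    tower   box|
|picture       vector|
|dinosaur        lion|
|emerald night       |

Derivation:
Line 1: ['all', 'data', 'version', 'no'] (min_width=19, slack=1)
Line 2: ['paper', 'tower', 'box'] (min_width=15, slack=5)
Line 3: ['picture', 'vector'] (min_width=14, slack=6)
Line 4: ['dinosaur', 'lion'] (min_width=13, slack=7)
Line 5: ['emerald', 'night'] (min_width=13, slack=7)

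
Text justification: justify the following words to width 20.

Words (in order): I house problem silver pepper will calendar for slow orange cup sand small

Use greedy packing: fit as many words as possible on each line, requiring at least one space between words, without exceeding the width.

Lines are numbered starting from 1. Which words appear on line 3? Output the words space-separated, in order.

Line 1: ['I', 'house', 'problem'] (min_width=15, slack=5)
Line 2: ['silver', 'pepper', 'will'] (min_width=18, slack=2)
Line 3: ['calendar', 'for', 'slow'] (min_width=17, slack=3)
Line 4: ['orange', 'cup', 'sand'] (min_width=15, slack=5)
Line 5: ['small'] (min_width=5, slack=15)

Answer: calendar for slow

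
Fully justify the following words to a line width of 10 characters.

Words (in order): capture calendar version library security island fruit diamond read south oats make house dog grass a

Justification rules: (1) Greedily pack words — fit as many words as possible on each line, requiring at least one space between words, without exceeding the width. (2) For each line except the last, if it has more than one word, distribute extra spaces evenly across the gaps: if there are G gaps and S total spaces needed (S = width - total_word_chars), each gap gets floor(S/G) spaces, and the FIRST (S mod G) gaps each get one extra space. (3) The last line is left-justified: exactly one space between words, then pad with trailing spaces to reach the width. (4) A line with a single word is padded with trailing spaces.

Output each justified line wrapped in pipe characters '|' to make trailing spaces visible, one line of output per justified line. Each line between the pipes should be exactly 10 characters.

Line 1: ['capture'] (min_width=7, slack=3)
Line 2: ['calendar'] (min_width=8, slack=2)
Line 3: ['version'] (min_width=7, slack=3)
Line 4: ['library'] (min_width=7, slack=3)
Line 5: ['security'] (min_width=8, slack=2)
Line 6: ['island'] (min_width=6, slack=4)
Line 7: ['fruit'] (min_width=5, slack=5)
Line 8: ['diamond'] (min_width=7, slack=3)
Line 9: ['read', 'south'] (min_width=10, slack=0)
Line 10: ['oats', 'make'] (min_width=9, slack=1)
Line 11: ['house', 'dog'] (min_width=9, slack=1)
Line 12: ['grass', 'a'] (min_width=7, slack=3)

Answer: |capture   |
|calendar  |
|version   |
|library   |
|security  |
|island    |
|fruit     |
|diamond   |
|read south|
|oats  make|
|house  dog|
|grass a   |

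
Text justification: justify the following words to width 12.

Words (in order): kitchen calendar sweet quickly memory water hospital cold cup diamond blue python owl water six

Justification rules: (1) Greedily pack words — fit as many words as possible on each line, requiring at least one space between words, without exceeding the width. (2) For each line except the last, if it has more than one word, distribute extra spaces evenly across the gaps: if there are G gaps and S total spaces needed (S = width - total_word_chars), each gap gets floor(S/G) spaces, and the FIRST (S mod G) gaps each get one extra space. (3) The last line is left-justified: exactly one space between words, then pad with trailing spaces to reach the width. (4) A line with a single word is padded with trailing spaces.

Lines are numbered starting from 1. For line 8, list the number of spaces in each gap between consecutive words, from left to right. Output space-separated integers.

Line 1: ['kitchen'] (min_width=7, slack=5)
Line 2: ['calendar'] (min_width=8, slack=4)
Line 3: ['sweet'] (min_width=5, slack=7)
Line 4: ['quickly'] (min_width=7, slack=5)
Line 5: ['memory', 'water'] (min_width=12, slack=0)
Line 6: ['hospital'] (min_width=8, slack=4)
Line 7: ['cold', 'cup'] (min_width=8, slack=4)
Line 8: ['diamond', 'blue'] (min_width=12, slack=0)
Line 9: ['python', 'owl'] (min_width=10, slack=2)
Line 10: ['water', 'six'] (min_width=9, slack=3)

Answer: 1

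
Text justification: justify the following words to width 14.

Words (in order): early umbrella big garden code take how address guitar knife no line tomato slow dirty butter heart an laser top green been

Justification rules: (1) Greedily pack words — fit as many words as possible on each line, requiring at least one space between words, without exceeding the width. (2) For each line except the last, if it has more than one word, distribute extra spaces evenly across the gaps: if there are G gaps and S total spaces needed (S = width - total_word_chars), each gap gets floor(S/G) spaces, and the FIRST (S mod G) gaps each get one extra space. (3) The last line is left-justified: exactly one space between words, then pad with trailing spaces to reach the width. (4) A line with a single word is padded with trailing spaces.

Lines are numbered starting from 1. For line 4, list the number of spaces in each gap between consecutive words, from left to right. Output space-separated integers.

Answer: 1

Derivation:
Line 1: ['early', 'umbrella'] (min_width=14, slack=0)
Line 2: ['big', 'garden'] (min_width=10, slack=4)
Line 3: ['code', 'take', 'how'] (min_width=13, slack=1)
Line 4: ['address', 'guitar'] (min_width=14, slack=0)
Line 5: ['knife', 'no', 'line'] (min_width=13, slack=1)
Line 6: ['tomato', 'slow'] (min_width=11, slack=3)
Line 7: ['dirty', 'butter'] (min_width=12, slack=2)
Line 8: ['heart', 'an', 'laser'] (min_width=14, slack=0)
Line 9: ['top', 'green', 'been'] (min_width=14, slack=0)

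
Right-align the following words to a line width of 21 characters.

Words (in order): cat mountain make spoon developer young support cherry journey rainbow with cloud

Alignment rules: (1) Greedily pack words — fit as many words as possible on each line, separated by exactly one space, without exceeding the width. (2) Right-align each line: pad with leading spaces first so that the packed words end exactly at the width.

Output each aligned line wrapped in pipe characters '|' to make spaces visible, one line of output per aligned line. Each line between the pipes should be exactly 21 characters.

Line 1: ['cat', 'mountain', 'make'] (min_width=17, slack=4)
Line 2: ['spoon', 'developer', 'young'] (min_width=21, slack=0)
Line 3: ['support', 'cherry'] (min_width=14, slack=7)
Line 4: ['journey', 'rainbow', 'with'] (min_width=20, slack=1)
Line 5: ['cloud'] (min_width=5, slack=16)

Answer: |    cat mountain make|
|spoon developer young|
|       support cherry|
| journey rainbow with|
|                cloud|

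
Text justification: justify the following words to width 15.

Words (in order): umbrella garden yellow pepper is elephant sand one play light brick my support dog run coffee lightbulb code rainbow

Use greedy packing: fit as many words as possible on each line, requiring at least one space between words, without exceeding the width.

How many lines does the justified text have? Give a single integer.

Line 1: ['umbrella', 'garden'] (min_width=15, slack=0)
Line 2: ['yellow', 'pepper'] (min_width=13, slack=2)
Line 3: ['is', 'elephant'] (min_width=11, slack=4)
Line 4: ['sand', 'one', 'play'] (min_width=13, slack=2)
Line 5: ['light', 'brick', 'my'] (min_width=14, slack=1)
Line 6: ['support', 'dog', 'run'] (min_width=15, slack=0)
Line 7: ['coffee'] (min_width=6, slack=9)
Line 8: ['lightbulb', 'code'] (min_width=14, slack=1)
Line 9: ['rainbow'] (min_width=7, slack=8)
Total lines: 9

Answer: 9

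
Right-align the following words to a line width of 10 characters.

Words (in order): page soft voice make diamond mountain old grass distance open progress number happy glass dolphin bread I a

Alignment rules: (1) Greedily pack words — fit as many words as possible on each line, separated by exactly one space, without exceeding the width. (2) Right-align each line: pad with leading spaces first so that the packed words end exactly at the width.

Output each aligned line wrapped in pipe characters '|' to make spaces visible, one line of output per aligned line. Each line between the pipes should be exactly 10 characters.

Answer: | page soft|
|voice make|
|   diamond|
|  mountain|
| old grass|
|  distance|
|      open|
|  progress|
|    number|
|     happy|
|     glass|
|   dolphin|
| bread I a|

Derivation:
Line 1: ['page', 'soft'] (min_width=9, slack=1)
Line 2: ['voice', 'make'] (min_width=10, slack=0)
Line 3: ['diamond'] (min_width=7, slack=3)
Line 4: ['mountain'] (min_width=8, slack=2)
Line 5: ['old', 'grass'] (min_width=9, slack=1)
Line 6: ['distance'] (min_width=8, slack=2)
Line 7: ['open'] (min_width=4, slack=6)
Line 8: ['progress'] (min_width=8, slack=2)
Line 9: ['number'] (min_width=6, slack=4)
Line 10: ['happy'] (min_width=5, slack=5)
Line 11: ['glass'] (min_width=5, slack=5)
Line 12: ['dolphin'] (min_width=7, slack=3)
Line 13: ['bread', 'I', 'a'] (min_width=9, slack=1)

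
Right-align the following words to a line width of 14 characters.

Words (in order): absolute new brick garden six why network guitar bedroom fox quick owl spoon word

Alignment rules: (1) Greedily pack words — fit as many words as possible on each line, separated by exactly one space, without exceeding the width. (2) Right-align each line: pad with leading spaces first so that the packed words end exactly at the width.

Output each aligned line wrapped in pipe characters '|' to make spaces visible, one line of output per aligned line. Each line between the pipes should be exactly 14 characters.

Answer: |  absolute new|
|  brick garden|
|       six why|
|network guitar|
|   bedroom fox|
|     quick owl|
|    spoon word|

Derivation:
Line 1: ['absolute', 'new'] (min_width=12, slack=2)
Line 2: ['brick', 'garden'] (min_width=12, slack=2)
Line 3: ['six', 'why'] (min_width=7, slack=7)
Line 4: ['network', 'guitar'] (min_width=14, slack=0)
Line 5: ['bedroom', 'fox'] (min_width=11, slack=3)
Line 6: ['quick', 'owl'] (min_width=9, slack=5)
Line 7: ['spoon', 'word'] (min_width=10, slack=4)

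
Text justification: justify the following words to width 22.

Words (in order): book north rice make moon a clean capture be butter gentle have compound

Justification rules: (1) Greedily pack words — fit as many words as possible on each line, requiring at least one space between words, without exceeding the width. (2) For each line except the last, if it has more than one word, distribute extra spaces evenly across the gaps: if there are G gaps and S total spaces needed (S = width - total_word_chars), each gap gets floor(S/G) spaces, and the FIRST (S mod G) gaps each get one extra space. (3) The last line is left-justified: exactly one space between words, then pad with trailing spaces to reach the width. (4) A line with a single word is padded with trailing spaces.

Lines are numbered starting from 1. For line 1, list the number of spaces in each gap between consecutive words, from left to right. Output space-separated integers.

Answer: 2 2 1

Derivation:
Line 1: ['book', 'north', 'rice', 'make'] (min_width=20, slack=2)
Line 2: ['moon', 'a', 'clean', 'capture'] (min_width=20, slack=2)
Line 3: ['be', 'butter', 'gentle', 'have'] (min_width=21, slack=1)
Line 4: ['compound'] (min_width=8, slack=14)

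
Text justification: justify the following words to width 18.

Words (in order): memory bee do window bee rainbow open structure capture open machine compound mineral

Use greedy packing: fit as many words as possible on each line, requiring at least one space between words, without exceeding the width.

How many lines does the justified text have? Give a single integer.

Line 1: ['memory', 'bee', 'do'] (min_width=13, slack=5)
Line 2: ['window', 'bee', 'rainbow'] (min_width=18, slack=0)
Line 3: ['open', 'structure'] (min_width=14, slack=4)
Line 4: ['capture', 'open'] (min_width=12, slack=6)
Line 5: ['machine', 'compound'] (min_width=16, slack=2)
Line 6: ['mineral'] (min_width=7, slack=11)
Total lines: 6

Answer: 6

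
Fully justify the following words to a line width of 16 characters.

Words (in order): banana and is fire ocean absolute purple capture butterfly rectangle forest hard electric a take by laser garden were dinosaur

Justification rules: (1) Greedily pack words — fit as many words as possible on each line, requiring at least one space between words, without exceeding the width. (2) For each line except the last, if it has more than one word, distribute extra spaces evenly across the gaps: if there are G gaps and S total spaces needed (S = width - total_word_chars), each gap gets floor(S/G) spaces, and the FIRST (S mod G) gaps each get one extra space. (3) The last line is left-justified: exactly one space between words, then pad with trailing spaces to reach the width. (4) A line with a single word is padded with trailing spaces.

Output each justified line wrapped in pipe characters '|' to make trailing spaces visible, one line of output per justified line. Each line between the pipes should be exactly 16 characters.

Answer: |banana   and  is|
|fire       ocean|
|absolute  purple|
|capture         |
|butterfly       |
|rectangle forest|
|hard  electric a|
|take   by  laser|
|garden      were|
|dinosaur        |

Derivation:
Line 1: ['banana', 'and', 'is'] (min_width=13, slack=3)
Line 2: ['fire', 'ocean'] (min_width=10, slack=6)
Line 3: ['absolute', 'purple'] (min_width=15, slack=1)
Line 4: ['capture'] (min_width=7, slack=9)
Line 5: ['butterfly'] (min_width=9, slack=7)
Line 6: ['rectangle', 'forest'] (min_width=16, slack=0)
Line 7: ['hard', 'electric', 'a'] (min_width=15, slack=1)
Line 8: ['take', 'by', 'laser'] (min_width=13, slack=3)
Line 9: ['garden', 'were'] (min_width=11, slack=5)
Line 10: ['dinosaur'] (min_width=8, slack=8)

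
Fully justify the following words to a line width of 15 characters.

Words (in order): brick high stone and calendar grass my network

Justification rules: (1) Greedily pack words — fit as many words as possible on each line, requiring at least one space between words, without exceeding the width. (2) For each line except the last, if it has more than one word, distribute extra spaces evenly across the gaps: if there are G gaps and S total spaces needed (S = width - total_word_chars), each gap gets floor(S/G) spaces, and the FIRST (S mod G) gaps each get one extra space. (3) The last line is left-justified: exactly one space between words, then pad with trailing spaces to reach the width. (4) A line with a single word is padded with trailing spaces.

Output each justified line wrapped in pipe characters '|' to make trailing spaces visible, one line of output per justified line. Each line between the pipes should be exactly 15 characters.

Line 1: ['brick', 'high'] (min_width=10, slack=5)
Line 2: ['stone', 'and'] (min_width=9, slack=6)
Line 3: ['calendar', 'grass'] (min_width=14, slack=1)
Line 4: ['my', 'network'] (min_width=10, slack=5)

Answer: |brick      high|
|stone       and|
|calendar  grass|
|my network     |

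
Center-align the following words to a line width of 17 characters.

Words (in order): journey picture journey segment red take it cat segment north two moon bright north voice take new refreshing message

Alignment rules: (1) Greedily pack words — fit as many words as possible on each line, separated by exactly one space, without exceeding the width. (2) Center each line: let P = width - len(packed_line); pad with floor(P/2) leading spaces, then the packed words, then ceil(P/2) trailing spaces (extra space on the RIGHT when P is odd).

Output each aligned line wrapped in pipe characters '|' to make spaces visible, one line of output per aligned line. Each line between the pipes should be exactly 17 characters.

Line 1: ['journey', 'picture'] (min_width=15, slack=2)
Line 2: ['journey', 'segment'] (min_width=15, slack=2)
Line 3: ['red', 'take', 'it', 'cat'] (min_width=15, slack=2)
Line 4: ['segment', 'north', 'two'] (min_width=17, slack=0)
Line 5: ['moon', 'bright', 'north'] (min_width=17, slack=0)
Line 6: ['voice', 'take', 'new'] (min_width=14, slack=3)
Line 7: ['refreshing'] (min_width=10, slack=7)
Line 8: ['message'] (min_width=7, slack=10)

Answer: | journey picture |
| journey segment |
| red take it cat |
|segment north two|
|moon bright north|
| voice take new  |
|   refreshing    |
|     message     |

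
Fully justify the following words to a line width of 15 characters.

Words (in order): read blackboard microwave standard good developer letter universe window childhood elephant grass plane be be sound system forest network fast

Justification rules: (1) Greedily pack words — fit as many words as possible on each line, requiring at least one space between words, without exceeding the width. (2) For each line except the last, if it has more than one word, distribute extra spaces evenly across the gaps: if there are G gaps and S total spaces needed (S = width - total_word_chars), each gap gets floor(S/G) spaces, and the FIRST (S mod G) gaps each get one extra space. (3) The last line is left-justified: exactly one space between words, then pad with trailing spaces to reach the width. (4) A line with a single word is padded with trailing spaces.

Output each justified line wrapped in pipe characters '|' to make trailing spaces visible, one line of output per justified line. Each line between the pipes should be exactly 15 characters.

Line 1: ['read', 'blackboard'] (min_width=15, slack=0)
Line 2: ['microwave'] (min_width=9, slack=6)
Line 3: ['standard', 'good'] (min_width=13, slack=2)
Line 4: ['developer'] (min_width=9, slack=6)
Line 5: ['letter', 'universe'] (min_width=15, slack=0)
Line 6: ['window'] (min_width=6, slack=9)
Line 7: ['childhood'] (min_width=9, slack=6)
Line 8: ['elephant', 'grass'] (min_width=14, slack=1)
Line 9: ['plane', 'be', 'be'] (min_width=11, slack=4)
Line 10: ['sound', 'system'] (min_width=12, slack=3)
Line 11: ['forest', 'network'] (min_width=14, slack=1)
Line 12: ['fast'] (min_width=4, slack=11)

Answer: |read blackboard|
|microwave      |
|standard   good|
|developer      |
|letter universe|
|window         |
|childhood      |
|elephant  grass|
|plane   be   be|
|sound    system|
|forest  network|
|fast           |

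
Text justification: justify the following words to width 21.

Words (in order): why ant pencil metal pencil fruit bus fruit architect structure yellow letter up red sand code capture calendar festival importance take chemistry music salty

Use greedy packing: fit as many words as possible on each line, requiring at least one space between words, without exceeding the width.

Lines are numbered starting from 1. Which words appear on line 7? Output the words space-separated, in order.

Answer: festival importance

Derivation:
Line 1: ['why', 'ant', 'pencil', 'metal'] (min_width=20, slack=1)
Line 2: ['pencil', 'fruit', 'bus'] (min_width=16, slack=5)
Line 3: ['fruit', 'architect'] (min_width=15, slack=6)
Line 4: ['structure', 'yellow'] (min_width=16, slack=5)
Line 5: ['letter', 'up', 'red', 'sand'] (min_width=18, slack=3)
Line 6: ['code', 'capture', 'calendar'] (min_width=21, slack=0)
Line 7: ['festival', 'importance'] (min_width=19, slack=2)
Line 8: ['take', 'chemistry', 'music'] (min_width=20, slack=1)
Line 9: ['salty'] (min_width=5, slack=16)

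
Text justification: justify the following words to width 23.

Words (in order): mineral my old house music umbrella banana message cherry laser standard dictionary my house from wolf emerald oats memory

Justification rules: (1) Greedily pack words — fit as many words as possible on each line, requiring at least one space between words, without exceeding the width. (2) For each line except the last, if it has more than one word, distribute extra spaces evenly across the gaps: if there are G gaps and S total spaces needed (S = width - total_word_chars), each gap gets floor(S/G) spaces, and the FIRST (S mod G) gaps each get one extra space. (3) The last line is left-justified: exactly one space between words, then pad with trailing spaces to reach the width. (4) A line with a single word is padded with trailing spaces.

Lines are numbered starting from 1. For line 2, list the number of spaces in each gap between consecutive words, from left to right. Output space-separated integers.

Answer: 2 2

Derivation:
Line 1: ['mineral', 'my', 'old', 'house'] (min_width=20, slack=3)
Line 2: ['music', 'umbrella', 'banana'] (min_width=21, slack=2)
Line 3: ['message', 'cherry', 'laser'] (min_width=20, slack=3)
Line 4: ['standard', 'dictionary', 'my'] (min_width=22, slack=1)
Line 5: ['house', 'from', 'wolf', 'emerald'] (min_width=23, slack=0)
Line 6: ['oats', 'memory'] (min_width=11, slack=12)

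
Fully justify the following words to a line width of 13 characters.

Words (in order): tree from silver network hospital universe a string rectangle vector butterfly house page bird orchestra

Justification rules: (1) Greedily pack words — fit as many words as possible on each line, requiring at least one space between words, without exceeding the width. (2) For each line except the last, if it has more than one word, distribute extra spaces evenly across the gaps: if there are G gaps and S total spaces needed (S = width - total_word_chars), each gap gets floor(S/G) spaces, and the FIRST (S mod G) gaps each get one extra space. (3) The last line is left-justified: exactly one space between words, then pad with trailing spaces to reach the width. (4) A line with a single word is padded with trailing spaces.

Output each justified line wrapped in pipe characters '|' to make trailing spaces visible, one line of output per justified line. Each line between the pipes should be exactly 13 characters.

Answer: |tree     from|
|silver       |
|network      |
|hospital     |
|universe    a|
|string       |
|rectangle    |
|vector       |
|butterfly    |
|house    page|
|bird         |
|orchestra    |

Derivation:
Line 1: ['tree', 'from'] (min_width=9, slack=4)
Line 2: ['silver'] (min_width=6, slack=7)
Line 3: ['network'] (min_width=7, slack=6)
Line 4: ['hospital'] (min_width=8, slack=5)
Line 5: ['universe', 'a'] (min_width=10, slack=3)
Line 6: ['string'] (min_width=6, slack=7)
Line 7: ['rectangle'] (min_width=9, slack=4)
Line 8: ['vector'] (min_width=6, slack=7)
Line 9: ['butterfly'] (min_width=9, slack=4)
Line 10: ['house', 'page'] (min_width=10, slack=3)
Line 11: ['bird'] (min_width=4, slack=9)
Line 12: ['orchestra'] (min_width=9, slack=4)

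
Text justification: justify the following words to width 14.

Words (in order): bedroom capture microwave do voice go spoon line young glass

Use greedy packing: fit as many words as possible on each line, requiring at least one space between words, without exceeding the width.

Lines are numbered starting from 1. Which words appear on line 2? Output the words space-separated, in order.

Line 1: ['bedroom'] (min_width=7, slack=7)
Line 2: ['capture'] (min_width=7, slack=7)
Line 3: ['microwave', 'do'] (min_width=12, slack=2)
Line 4: ['voice', 'go', 'spoon'] (min_width=14, slack=0)
Line 5: ['line', 'young'] (min_width=10, slack=4)
Line 6: ['glass'] (min_width=5, slack=9)

Answer: capture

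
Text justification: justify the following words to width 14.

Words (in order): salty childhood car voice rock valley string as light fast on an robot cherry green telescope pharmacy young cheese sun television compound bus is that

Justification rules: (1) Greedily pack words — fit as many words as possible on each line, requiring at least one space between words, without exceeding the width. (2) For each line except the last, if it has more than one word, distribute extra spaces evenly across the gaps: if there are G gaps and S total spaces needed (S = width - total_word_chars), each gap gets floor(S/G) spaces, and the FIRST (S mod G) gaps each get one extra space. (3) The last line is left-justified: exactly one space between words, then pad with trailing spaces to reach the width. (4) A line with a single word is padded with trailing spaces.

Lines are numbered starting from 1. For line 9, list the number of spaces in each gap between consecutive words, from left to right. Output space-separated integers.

Answer: 1

Derivation:
Line 1: ['salty'] (min_width=5, slack=9)
Line 2: ['childhood', 'car'] (min_width=13, slack=1)
Line 3: ['voice', 'rock'] (min_width=10, slack=4)
Line 4: ['valley', 'string'] (min_width=13, slack=1)
Line 5: ['as', 'light', 'fast'] (min_width=13, slack=1)
Line 6: ['on', 'an', 'robot'] (min_width=11, slack=3)
Line 7: ['cherry', 'green'] (min_width=12, slack=2)
Line 8: ['telescope'] (min_width=9, slack=5)
Line 9: ['pharmacy', 'young'] (min_width=14, slack=0)
Line 10: ['cheese', 'sun'] (min_width=10, slack=4)
Line 11: ['television'] (min_width=10, slack=4)
Line 12: ['compound', 'bus'] (min_width=12, slack=2)
Line 13: ['is', 'that'] (min_width=7, slack=7)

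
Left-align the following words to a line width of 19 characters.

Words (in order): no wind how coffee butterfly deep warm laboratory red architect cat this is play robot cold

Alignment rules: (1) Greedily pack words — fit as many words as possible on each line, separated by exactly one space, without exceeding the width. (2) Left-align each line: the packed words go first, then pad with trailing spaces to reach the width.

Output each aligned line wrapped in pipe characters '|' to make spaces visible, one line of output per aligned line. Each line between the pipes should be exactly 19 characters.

Line 1: ['no', 'wind', 'how', 'coffee'] (min_width=18, slack=1)
Line 2: ['butterfly', 'deep', 'warm'] (min_width=19, slack=0)
Line 3: ['laboratory', 'red'] (min_width=14, slack=5)
Line 4: ['architect', 'cat', 'this'] (min_width=18, slack=1)
Line 5: ['is', 'play', 'robot', 'cold'] (min_width=18, slack=1)

Answer: |no wind how coffee |
|butterfly deep warm|
|laboratory red     |
|architect cat this |
|is play robot cold |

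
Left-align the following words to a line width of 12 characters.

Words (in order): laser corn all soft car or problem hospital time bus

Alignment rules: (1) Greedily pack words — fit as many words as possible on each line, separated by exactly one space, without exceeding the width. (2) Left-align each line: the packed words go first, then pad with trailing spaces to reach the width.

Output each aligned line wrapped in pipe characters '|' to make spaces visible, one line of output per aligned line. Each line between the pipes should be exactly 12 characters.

Line 1: ['laser', 'corn'] (min_width=10, slack=2)
Line 2: ['all', 'soft', 'car'] (min_width=12, slack=0)
Line 3: ['or', 'problem'] (min_width=10, slack=2)
Line 4: ['hospital'] (min_width=8, slack=4)
Line 5: ['time', 'bus'] (min_width=8, slack=4)

Answer: |laser corn  |
|all soft car|
|or problem  |
|hospital    |
|time bus    |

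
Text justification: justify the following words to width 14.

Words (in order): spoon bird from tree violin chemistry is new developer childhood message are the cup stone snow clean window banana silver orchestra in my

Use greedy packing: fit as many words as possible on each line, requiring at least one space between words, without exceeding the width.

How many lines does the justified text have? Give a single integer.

Answer: 13

Derivation:
Line 1: ['spoon', 'bird'] (min_width=10, slack=4)
Line 2: ['from', 'tree'] (min_width=9, slack=5)
Line 3: ['violin'] (min_width=6, slack=8)
Line 4: ['chemistry', 'is'] (min_width=12, slack=2)
Line 5: ['new', 'developer'] (min_width=13, slack=1)
Line 6: ['childhood'] (min_width=9, slack=5)
Line 7: ['message', 'are'] (min_width=11, slack=3)
Line 8: ['the', 'cup', 'stone'] (min_width=13, slack=1)
Line 9: ['snow', 'clean'] (min_width=10, slack=4)
Line 10: ['window', 'banana'] (min_width=13, slack=1)
Line 11: ['silver'] (min_width=6, slack=8)
Line 12: ['orchestra', 'in'] (min_width=12, slack=2)
Line 13: ['my'] (min_width=2, slack=12)
Total lines: 13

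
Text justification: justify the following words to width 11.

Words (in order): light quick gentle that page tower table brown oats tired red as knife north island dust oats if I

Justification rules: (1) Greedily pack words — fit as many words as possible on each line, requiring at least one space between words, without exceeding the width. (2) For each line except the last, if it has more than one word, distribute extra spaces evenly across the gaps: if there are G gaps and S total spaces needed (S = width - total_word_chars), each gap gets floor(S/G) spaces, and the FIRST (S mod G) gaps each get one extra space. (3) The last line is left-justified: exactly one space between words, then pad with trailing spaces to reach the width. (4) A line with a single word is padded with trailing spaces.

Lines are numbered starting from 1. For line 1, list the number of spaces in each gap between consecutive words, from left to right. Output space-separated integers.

Answer: 1

Derivation:
Line 1: ['light', 'quick'] (min_width=11, slack=0)
Line 2: ['gentle', 'that'] (min_width=11, slack=0)
Line 3: ['page', 'tower'] (min_width=10, slack=1)
Line 4: ['table', 'brown'] (min_width=11, slack=0)
Line 5: ['oats', 'tired'] (min_width=10, slack=1)
Line 6: ['red', 'as'] (min_width=6, slack=5)
Line 7: ['knife', 'north'] (min_width=11, slack=0)
Line 8: ['island', 'dust'] (min_width=11, slack=0)
Line 9: ['oats', 'if', 'I'] (min_width=9, slack=2)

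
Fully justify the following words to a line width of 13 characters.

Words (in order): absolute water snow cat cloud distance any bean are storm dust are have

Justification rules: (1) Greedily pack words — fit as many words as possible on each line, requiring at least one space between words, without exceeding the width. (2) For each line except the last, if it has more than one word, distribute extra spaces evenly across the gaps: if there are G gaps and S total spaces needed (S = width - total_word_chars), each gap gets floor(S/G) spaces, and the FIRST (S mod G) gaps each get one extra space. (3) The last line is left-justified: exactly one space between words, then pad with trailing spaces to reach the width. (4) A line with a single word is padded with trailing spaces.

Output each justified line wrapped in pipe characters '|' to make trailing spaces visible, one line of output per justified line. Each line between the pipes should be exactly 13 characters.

Line 1: ['absolute'] (min_width=8, slack=5)
Line 2: ['water', 'snow'] (min_width=10, slack=3)
Line 3: ['cat', 'cloud'] (min_width=9, slack=4)
Line 4: ['distance', 'any'] (min_width=12, slack=1)
Line 5: ['bean', 'are'] (min_width=8, slack=5)
Line 6: ['storm', 'dust'] (min_width=10, slack=3)
Line 7: ['are', 'have'] (min_width=8, slack=5)

Answer: |absolute     |
|water    snow|
|cat     cloud|
|distance  any|
|bean      are|
|storm    dust|
|are have     |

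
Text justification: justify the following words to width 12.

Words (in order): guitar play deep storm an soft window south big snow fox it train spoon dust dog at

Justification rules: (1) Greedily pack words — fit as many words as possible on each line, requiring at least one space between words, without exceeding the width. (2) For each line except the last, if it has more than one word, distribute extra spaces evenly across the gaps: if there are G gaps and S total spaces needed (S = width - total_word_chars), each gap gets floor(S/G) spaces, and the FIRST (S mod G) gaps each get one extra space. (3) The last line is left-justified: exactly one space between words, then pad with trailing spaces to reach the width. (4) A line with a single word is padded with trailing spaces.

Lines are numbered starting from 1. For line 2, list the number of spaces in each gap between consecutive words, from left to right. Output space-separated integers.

Line 1: ['guitar', 'play'] (min_width=11, slack=1)
Line 2: ['deep', 'storm'] (min_width=10, slack=2)
Line 3: ['an', 'soft'] (min_width=7, slack=5)
Line 4: ['window', 'south'] (min_width=12, slack=0)
Line 5: ['big', 'snow', 'fox'] (min_width=12, slack=0)
Line 6: ['it', 'train'] (min_width=8, slack=4)
Line 7: ['spoon', 'dust'] (min_width=10, slack=2)
Line 8: ['dog', 'at'] (min_width=6, slack=6)

Answer: 3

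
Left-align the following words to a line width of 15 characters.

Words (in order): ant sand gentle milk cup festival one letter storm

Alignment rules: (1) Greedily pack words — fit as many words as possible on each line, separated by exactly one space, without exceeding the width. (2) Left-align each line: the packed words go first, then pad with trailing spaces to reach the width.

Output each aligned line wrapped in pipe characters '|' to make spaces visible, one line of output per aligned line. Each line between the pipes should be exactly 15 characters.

Answer: |ant sand gentle|
|milk cup       |
|festival one   |
|letter storm   |

Derivation:
Line 1: ['ant', 'sand', 'gentle'] (min_width=15, slack=0)
Line 2: ['milk', 'cup'] (min_width=8, slack=7)
Line 3: ['festival', 'one'] (min_width=12, slack=3)
Line 4: ['letter', 'storm'] (min_width=12, slack=3)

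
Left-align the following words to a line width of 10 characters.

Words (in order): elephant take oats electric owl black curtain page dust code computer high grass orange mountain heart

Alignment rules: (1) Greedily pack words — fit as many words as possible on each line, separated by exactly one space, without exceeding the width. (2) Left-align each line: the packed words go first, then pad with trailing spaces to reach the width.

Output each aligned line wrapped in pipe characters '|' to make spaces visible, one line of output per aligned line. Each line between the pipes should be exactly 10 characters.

Line 1: ['elephant'] (min_width=8, slack=2)
Line 2: ['take', 'oats'] (min_width=9, slack=1)
Line 3: ['electric'] (min_width=8, slack=2)
Line 4: ['owl', 'black'] (min_width=9, slack=1)
Line 5: ['curtain'] (min_width=7, slack=3)
Line 6: ['page', 'dust'] (min_width=9, slack=1)
Line 7: ['code'] (min_width=4, slack=6)
Line 8: ['computer'] (min_width=8, slack=2)
Line 9: ['high', 'grass'] (min_width=10, slack=0)
Line 10: ['orange'] (min_width=6, slack=4)
Line 11: ['mountain'] (min_width=8, slack=2)
Line 12: ['heart'] (min_width=5, slack=5)

Answer: |elephant  |
|take oats |
|electric  |
|owl black |
|curtain   |
|page dust |
|code      |
|computer  |
|high grass|
|orange    |
|mountain  |
|heart     |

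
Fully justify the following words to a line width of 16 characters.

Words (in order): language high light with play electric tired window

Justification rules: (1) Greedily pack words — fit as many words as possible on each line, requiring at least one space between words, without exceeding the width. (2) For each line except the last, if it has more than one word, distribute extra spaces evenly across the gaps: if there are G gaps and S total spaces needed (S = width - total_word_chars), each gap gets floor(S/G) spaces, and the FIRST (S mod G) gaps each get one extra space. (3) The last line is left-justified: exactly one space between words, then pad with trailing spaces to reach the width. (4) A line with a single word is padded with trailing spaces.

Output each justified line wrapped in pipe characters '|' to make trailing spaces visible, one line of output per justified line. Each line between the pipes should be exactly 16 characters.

Line 1: ['language', 'high'] (min_width=13, slack=3)
Line 2: ['light', 'with', 'play'] (min_width=15, slack=1)
Line 3: ['electric', 'tired'] (min_width=14, slack=2)
Line 4: ['window'] (min_width=6, slack=10)

Answer: |language    high|
|light  with play|
|electric   tired|
|window          |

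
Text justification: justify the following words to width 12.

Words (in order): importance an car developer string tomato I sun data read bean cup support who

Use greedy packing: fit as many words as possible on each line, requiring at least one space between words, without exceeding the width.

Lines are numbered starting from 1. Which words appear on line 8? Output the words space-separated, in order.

Line 1: ['importance'] (min_width=10, slack=2)
Line 2: ['an', 'car'] (min_width=6, slack=6)
Line 3: ['developer'] (min_width=9, slack=3)
Line 4: ['string'] (min_width=6, slack=6)
Line 5: ['tomato', 'I', 'sun'] (min_width=12, slack=0)
Line 6: ['data', 'read'] (min_width=9, slack=3)
Line 7: ['bean', 'cup'] (min_width=8, slack=4)
Line 8: ['support', 'who'] (min_width=11, slack=1)

Answer: support who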